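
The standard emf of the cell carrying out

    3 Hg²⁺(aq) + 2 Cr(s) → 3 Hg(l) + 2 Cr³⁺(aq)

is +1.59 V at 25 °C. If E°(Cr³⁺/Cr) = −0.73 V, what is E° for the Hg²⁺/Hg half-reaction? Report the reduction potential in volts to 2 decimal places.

In the reaction as written the Hg²⁺/Hg couple is reduced (cathode) and Cr³⁺/Cr is oxidized (anode), so E°cell = E°(Hg²⁺/Hg) − E°(Cr³⁺/Cr).
E°(Hg²⁺/Hg) = E°cell + E°(anode) = +1.59 + (−0.73) = +0.86 V.

+0.86 V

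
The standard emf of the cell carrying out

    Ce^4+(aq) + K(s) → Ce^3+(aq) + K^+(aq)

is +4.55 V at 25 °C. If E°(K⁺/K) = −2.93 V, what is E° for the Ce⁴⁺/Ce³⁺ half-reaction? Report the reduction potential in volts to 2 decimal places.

+1.62 V

In the reaction as written the Ce⁴⁺/Ce³⁺ couple is reduced (cathode) and K⁺/K is oxidized (anode), so E°cell = E°(Ce⁴⁺/Ce³⁺) − E°(K⁺/K).
E°(Ce⁴⁺/Ce³⁺) = E°cell + E°(anode) = +4.55 + (−2.93) = +1.62 V.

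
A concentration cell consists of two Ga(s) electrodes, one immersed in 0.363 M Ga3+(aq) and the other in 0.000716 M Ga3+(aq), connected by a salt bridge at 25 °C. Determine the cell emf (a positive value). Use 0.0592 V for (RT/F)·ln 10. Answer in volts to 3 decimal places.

For a concentration cell E°cell = 0, since both electrodes use the same couple.
The compartment with the higher Ga3+(aq) concentration (0.363 M) acts as the cathode; ions are reduced there and produced at the dilute (0.000716 M) anode.
With n = 3, Ecell = −(0.0592/3)·log([dilute]/[conc]) = −(0.0592/3)·log(0.000716/0.363) = +0.053 V.

0.053 V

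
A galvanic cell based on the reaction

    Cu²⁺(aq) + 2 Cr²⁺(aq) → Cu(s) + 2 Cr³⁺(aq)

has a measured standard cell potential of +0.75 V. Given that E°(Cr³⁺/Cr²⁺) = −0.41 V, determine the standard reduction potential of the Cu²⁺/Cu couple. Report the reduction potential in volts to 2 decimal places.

In the reaction as written the Cu²⁺/Cu couple is reduced (cathode) and Cr³⁺/Cr²⁺ is oxidized (anode), so E°cell = E°(Cu²⁺/Cu) − E°(Cr³⁺/Cr²⁺).
E°(Cu²⁺/Cu) = E°cell + E°(anode) = +0.75 + (−0.41) = +0.34 V.

+0.34 V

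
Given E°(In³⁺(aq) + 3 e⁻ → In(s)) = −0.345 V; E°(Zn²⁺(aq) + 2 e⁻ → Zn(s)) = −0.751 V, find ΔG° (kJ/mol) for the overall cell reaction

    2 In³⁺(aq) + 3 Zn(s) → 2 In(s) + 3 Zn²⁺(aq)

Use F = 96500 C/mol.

−235 kJ/mol

In the reaction as written In³⁺(aq) is reduced, so the In³⁺/In couple is the cathode and Zn²⁺/Zn is the anode.
E°cell = −0.345 − (−0.751) = +0.406 V; balancing electrons gives n = 6.
ΔG° = −nFE°cell = −(6)(96500)(+0.406) J/mol = −235 kJ/mol.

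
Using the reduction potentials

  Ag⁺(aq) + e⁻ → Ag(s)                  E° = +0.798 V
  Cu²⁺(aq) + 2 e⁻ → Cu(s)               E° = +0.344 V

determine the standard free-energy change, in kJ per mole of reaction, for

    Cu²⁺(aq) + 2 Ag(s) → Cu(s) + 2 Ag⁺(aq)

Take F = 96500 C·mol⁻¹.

+87.6 kJ/mol

In the reaction as written Cu²⁺(aq) is reduced, so the Cu²⁺/Cu couple is the cathode and Ag⁺/Ag is the anode.
E°cell = +0.344 − (+0.798) = −0.454 V; balancing electrons gives n = 2.
ΔG° = −nFE°cell = −(2)(96500)(−0.454) J/mol = +87.6 kJ/mol.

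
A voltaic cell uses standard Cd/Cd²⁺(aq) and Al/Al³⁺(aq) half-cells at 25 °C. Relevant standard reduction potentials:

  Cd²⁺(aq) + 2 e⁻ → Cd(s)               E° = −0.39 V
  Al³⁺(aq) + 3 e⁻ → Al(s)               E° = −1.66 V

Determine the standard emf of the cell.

The Cd²⁺/Cd couple has the higher E°, so Cd ion is reduced (cathode) and Al is oxidized (anode).
E°cell = E°(cathode) − E°(anode) = −0.39 − (−1.66) = +1.27 V.

+1.27 V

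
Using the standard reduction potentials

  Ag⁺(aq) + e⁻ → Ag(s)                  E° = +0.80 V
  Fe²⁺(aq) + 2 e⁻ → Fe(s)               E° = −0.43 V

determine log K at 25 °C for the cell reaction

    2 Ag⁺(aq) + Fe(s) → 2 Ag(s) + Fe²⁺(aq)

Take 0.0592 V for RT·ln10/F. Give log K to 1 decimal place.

log K = 41.6

The Ag⁺/Ag couple is reduced (cathode); E°cell = +0.80 − (−0.43) = +1.23 V with n = 2.
At equilibrium E = 0, so log K = nE°cell / 0.0592 = (2)(+1.23) / 0.0592 = 41.6.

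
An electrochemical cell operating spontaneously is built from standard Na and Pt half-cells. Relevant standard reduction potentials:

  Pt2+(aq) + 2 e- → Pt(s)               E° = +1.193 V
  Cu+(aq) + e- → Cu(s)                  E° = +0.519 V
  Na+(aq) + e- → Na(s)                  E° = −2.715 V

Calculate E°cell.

The Pt²⁺/Pt couple has the higher E°, so Pt ion is reduced (cathode) and Na is oxidized (anode).
E°cell = E°(cathode) − E°(anode) = +1.193 − (−2.715) = +3.908 V.

+3.908 V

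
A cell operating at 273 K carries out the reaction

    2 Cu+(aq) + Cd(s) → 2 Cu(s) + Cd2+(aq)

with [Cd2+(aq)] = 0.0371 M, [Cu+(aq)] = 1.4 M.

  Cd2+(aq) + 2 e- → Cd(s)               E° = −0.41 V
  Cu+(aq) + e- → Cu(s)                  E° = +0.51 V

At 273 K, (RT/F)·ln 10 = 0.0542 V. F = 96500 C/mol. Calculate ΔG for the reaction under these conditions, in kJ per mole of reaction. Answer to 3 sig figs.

The standard cell potential is +0.51 − (−0.41) = +0.92 V, with n = 2 electrons in the balanced equation.
Q = [Cd2+(aq)] / [Cu+(aq)]^2 = 0.0189, so log Q = −1.723 and E = +0.92 − (0.0542/2)(−1.723) = +0.9667 V.
ΔG = −nFE = −(2)(96500)(+0.9667) J/mol = −187 kJ/mol.

−187 kJ/mol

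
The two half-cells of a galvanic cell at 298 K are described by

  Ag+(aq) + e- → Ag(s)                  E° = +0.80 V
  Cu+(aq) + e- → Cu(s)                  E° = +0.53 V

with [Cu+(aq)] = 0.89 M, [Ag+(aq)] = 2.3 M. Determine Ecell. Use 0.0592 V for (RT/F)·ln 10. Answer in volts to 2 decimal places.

+0.29 V

Ag⁺/Ag is reduced (cathode, E° = +0.80 V) and Cu⁺/Cu is oxidized (anode).
The standard potential is +0.80 − (+0.53) = +0.27 V and the balanced reaction transfers n = 1 electron.
For the overall reaction Ag+(aq) + Cu(s) → Ag(s) + Cu+(aq), Q = [Cu+(aq)] / [Ag+(aq)] = 0.387, giving log Q = −0.412.
E = E° − (0.0592/n)·log Q = +0.27 − (0.0592/1)(−0.412) = +0.29 V.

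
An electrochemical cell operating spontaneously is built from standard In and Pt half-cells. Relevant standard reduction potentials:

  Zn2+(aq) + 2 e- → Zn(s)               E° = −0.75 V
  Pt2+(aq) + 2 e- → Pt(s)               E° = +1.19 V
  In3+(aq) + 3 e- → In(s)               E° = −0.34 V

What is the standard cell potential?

+1.53 V

Of the two couples in this cell, the one with the more positive reduction potential is reduced at the cathode: here that is Pt²⁺/Pt (+1.19 V); In³⁺/In (−0.34 V) is the anode.
E°cell = E°(cathode) − E°(anode) = +1.19 − (−0.34) = +1.53 V.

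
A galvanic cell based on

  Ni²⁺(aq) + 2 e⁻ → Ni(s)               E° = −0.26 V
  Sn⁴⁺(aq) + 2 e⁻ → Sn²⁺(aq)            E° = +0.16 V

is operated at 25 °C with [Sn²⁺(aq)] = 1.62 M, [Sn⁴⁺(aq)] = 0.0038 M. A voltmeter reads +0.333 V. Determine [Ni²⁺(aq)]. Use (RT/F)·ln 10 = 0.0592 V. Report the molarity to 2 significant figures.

2.0 M

The Sn⁴⁺/Sn²⁺ couple has the larger reduction potential, so it is the cathode: E°cell = +0.16 − (−0.26) = +0.42 V and n = 2.
From the Nernst equation, log Q = n(E° − E)/0.0592 = 2·(+0.42 − (+0.333))/0.0592 = 2.939.
For Sn⁴⁺(aq) + Ni(s) → Sn²⁺(aq) + Ni²⁺(aq), the reaction quotient is Q = ([Sn²⁺(aq)]·[Ni²⁺(aq)]) / [Sn⁴⁺(aq)].
Isolating [Ni²⁺(aq)] in Q = 10^{2.939} yields log [Ni²⁺(aq)] = 0.309, i.e. 2.0 M.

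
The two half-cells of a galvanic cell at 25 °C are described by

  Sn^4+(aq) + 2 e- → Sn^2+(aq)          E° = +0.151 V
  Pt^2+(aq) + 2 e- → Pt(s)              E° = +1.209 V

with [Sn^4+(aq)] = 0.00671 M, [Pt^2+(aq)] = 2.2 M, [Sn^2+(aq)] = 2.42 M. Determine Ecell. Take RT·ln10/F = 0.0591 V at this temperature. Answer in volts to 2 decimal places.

Pt²⁺/Pt is reduced (cathode, E° = +1.209 V) and Sn⁴⁺/Sn²⁺ is oxidized (anode).
E°cell = E°cat − E°an = +1.209 − (+0.151) = +1.058 V; n = 2.
The balanced reaction is Pt^2+(aq) + Sn^2+(aq) → Pt(s) + Sn^4+(aq), so Q = [Sn^4+(aq)] / ([Pt^2+(aq)]·[Sn^2+(aq)]) = 0.00126 and log Q = −2.900.
E = E° − (0.0591/n)·log Q = +1.058 − (0.0591/2)(−2.900) = +1.14 V.

+1.14 V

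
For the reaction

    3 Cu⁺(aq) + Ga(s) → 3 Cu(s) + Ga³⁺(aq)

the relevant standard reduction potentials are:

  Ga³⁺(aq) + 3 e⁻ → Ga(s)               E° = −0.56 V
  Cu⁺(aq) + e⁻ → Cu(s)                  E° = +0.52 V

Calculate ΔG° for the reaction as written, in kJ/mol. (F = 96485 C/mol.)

−313 kJ/mol

In the reaction as written Cu⁺(aq) is reduced, so the Cu⁺/Cu couple is the cathode and Ga³⁺/Ga is the anode.
E°cell = +0.52 − (−0.56) = +1.08 V; balancing electrons gives n = 3.
ΔG° = −nFE°cell = −(3)(96485)(+1.08) J/mol = −313 kJ/mol.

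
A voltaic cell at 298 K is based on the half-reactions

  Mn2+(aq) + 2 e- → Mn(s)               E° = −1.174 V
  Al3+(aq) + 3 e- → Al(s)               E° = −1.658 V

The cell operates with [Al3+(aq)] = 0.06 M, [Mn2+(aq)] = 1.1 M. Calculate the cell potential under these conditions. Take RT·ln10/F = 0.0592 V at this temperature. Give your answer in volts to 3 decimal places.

+0.509 V

The Mn²⁺/Mn couple has the more positive E°, so it is the cathode; Al³⁺/Al is the anode.
The standard potential is −1.174 − (−1.658) = +0.484 V and the balanced reaction transfers n = 6 electrons.
For the overall reaction 3 Mn2+(aq) + 2 Al(s) → 3 Mn(s) + 2 Al3+(aq), Q = [Al3+(aq)]^2 / [Mn2+(aq)]^3 = 0.0027, giving log Q = −2.568.
Applying E = E° − (RT ln10/nF)·log Q gives +0.484 − (0.0592/6)(−2.568) = +0.509 V.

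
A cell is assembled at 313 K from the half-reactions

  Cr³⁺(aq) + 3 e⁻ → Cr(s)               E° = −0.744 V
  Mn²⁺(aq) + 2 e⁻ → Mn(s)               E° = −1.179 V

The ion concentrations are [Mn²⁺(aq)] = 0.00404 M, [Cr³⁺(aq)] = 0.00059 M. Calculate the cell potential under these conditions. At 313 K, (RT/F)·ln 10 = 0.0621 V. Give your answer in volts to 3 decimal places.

+0.442 V

The Cr³⁺/Cr couple has the more positive E°, so it is the cathode; Mn²⁺/Mn is the anode.
The standard potential is −0.744 − (−1.179) = +0.435 V and the balanced reaction transfers n = 6 electrons.
The balanced reaction is 2 Cr³⁺(aq) + 3 Mn(s) → 2 Cr(s) + 3 Mn²⁺(aq), so Q = [Mn²⁺(aq)]^3 / [Cr³⁺(aq)]^2 = 0.189 and log Q = −0.723.
E = E° − (0.0621/n)·log Q = +0.435 − (0.0621/6)(−0.723) = +0.442 V.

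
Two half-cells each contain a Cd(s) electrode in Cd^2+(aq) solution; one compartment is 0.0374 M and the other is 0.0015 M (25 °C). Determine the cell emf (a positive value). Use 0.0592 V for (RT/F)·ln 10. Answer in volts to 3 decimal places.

For a concentration cell E°cell = 0, since both electrodes use the same couple.
The compartment with the higher Cd^2+(aq) concentration (0.0374 M) acts as the cathode; ions are reduced there and produced at the dilute (0.0015 M) anode.
With n = 2, Ecell = −(0.0592/2)·log([dilute]/[conc]) = −(0.0592/2)·log(0.0015/0.0374) = +0.041 V.

0.041 V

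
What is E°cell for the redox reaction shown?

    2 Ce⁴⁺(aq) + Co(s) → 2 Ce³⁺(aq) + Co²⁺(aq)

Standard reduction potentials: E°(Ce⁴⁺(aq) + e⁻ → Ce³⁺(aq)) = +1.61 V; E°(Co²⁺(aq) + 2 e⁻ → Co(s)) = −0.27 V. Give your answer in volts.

+1.88 V

In the reaction as written, Ce⁴⁺(aq) is reduced (cathode) and Co²⁺(aq) is produced by oxidation at the anode.
E°cell = E°(cathode) − E°(anode) = +1.61 − (−0.27) = +1.88 V.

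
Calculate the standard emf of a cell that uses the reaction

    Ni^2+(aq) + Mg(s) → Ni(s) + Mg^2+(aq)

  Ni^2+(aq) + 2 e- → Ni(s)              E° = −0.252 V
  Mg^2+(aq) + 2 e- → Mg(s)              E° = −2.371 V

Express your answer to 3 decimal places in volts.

In the reaction as written, Ni^2+(aq) is reduced (cathode) and Mg^2+(aq) is produced by oxidation at the anode.
E°cell = E°(cathode) − E°(anode) = −0.252 − (−2.371) = +2.119 V.
The positive value indicates the reaction is spontaneous as written.

+2.119 V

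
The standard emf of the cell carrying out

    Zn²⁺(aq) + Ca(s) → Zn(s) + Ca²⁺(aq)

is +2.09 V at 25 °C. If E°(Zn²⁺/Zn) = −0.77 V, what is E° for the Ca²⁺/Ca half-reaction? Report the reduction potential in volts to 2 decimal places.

In the reaction as written the Zn²⁺/Zn couple is reduced (cathode) and Ca²⁺/Ca is oxidized (anode), so E°cell = E°(Zn²⁺/Zn) − E°(Ca²⁺/Ca).
E°(Ca²⁺/Ca) = E°(cathode) − E°cell = −0.77 − (+2.09) = −2.86 V.

−2.86 V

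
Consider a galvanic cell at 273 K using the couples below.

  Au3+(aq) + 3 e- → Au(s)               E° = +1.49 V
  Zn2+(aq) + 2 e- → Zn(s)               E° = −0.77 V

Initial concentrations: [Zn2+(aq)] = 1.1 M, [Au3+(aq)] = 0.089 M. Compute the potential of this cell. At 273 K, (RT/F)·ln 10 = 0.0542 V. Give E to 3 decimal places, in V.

The Au³⁺/Au couple has the more positive E°, so it is the cathode; Zn²⁺/Zn is the anode.
The standard potential is +1.49 − (−0.77) = +2.26 V and the balanced reaction transfers n = 6 electrons.
For the overall reaction 2 Au3+(aq) + 3 Zn(s) → 2 Au(s) + 3 Zn2+(aq), Q = [Zn2+(aq)]^3 / [Au3+(aq)]^2 = 168, giving log Q = 2.225.
By the Nernst equation, E = +2.26 − (0.0542/6)·(2.225) = +2.240 V.

+2.240 V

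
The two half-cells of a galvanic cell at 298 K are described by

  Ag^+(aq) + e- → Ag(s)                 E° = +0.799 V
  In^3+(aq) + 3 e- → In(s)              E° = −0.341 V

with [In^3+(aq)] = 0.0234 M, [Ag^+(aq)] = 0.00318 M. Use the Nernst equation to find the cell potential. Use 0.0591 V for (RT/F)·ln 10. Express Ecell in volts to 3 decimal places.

+1.025 V

Ag⁺/Ag is reduced (cathode, E° = +0.799 V) and In³⁺/In is oxidized (anode).
E°cell = E°cat − E°an = +0.799 − (−0.341) = +1.140 V; n = 3.
Balancing gives 3 Ag^+(aq) + In(s) → 3 Ag(s) + In^3+(aq); hence Q = [In^3+(aq)] / [Ag^+(aq)]^3 = 7.28×10^5 (log Q = 5.862).
E = E° − (0.0591/n)·log Q = +1.140 − (0.0591/3)(5.862) = +1.025 V.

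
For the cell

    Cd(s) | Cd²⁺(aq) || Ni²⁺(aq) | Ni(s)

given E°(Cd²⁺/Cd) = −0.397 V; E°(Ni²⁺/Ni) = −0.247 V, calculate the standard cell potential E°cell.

+0.150 V

By convention the left-hand electrode in cell notation is the anode (oxidation) and the right-hand electrode is the cathode (reduction).
E°cell = E°(right) − E°(left) = −0.247 − (−0.397) = +0.150 V.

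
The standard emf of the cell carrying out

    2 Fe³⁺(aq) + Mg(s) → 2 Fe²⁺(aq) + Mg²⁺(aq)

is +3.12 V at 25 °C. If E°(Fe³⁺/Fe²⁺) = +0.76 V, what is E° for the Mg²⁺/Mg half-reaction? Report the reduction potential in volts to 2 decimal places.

−2.36 V

In the reaction as written the Fe³⁺/Fe²⁺ couple is reduced (cathode) and Mg²⁺/Mg is oxidized (anode), so E°cell = E°(Fe³⁺/Fe²⁺) − E°(Mg²⁺/Mg).
E°(Mg²⁺/Mg) = E°(cathode) − E°cell = +0.76 − (+3.12) = −2.36 V.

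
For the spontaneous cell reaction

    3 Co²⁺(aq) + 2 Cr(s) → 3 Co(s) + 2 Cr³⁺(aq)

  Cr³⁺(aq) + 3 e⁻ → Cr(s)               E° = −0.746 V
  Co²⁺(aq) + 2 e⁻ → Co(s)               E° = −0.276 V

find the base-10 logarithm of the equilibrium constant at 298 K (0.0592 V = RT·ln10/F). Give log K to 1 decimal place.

log K = 47.6

The Co²⁺/Co couple is reduced (cathode); E°cell = −0.276 − (−0.746) = +0.470 V with n = 6.
At equilibrium E = 0, so log K = nE°cell / 0.0592 = (6)(+0.470) / 0.0592 = 47.6.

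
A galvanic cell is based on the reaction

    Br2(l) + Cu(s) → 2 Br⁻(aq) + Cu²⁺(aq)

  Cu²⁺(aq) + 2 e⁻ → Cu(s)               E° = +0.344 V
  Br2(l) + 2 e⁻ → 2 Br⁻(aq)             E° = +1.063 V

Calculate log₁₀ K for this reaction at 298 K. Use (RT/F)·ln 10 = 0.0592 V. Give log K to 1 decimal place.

The Br₂/Br⁻ couple is reduced (cathode); E°cell = +1.063 − (+0.344) = +0.719 V with n = 2.
At equilibrium E = 0, so log K = nE°cell / 0.0592 = (2)(+0.719) / 0.0592 = 24.3.

log K = 24.3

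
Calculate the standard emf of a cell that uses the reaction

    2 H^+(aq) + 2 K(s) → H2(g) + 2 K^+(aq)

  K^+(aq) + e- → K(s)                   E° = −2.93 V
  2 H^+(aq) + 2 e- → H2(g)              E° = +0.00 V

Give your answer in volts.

+2.93 V

H^+(aq) gains electrons, so the 2H⁺/H₂ couple is the cathode; the K⁺/K couple is the anode.
E°cell = E°(cathode) − E°(anode) = +0.00 − (−2.93) = +2.93 V.
The positive value indicates the reaction is spontaneous as written.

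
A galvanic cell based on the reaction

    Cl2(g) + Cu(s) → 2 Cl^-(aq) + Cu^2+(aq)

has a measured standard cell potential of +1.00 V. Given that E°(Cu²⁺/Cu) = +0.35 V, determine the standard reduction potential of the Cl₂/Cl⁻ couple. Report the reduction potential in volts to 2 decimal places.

+1.35 V

In the reaction as written the Cl₂/Cl⁻ couple is reduced (cathode) and Cu²⁺/Cu is oxidized (anode), so E°cell = E°(Cl₂/Cl⁻) − E°(Cu²⁺/Cu).
E°(Cl₂/Cl⁻) = E°cell + E°(anode) = +1.00 + (+0.35) = +1.35 V.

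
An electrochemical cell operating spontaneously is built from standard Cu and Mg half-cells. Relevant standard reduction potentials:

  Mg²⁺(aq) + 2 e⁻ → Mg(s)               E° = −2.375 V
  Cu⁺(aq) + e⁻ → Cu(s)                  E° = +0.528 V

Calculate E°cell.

The Cu⁺/Cu couple has the higher E°, so Cu ion is reduced (cathode) and Mg is oxidized (anode).
E°cell = E°(cathode) − E°(anode) = +0.528 − (−2.375) = +2.903 V.

+2.903 V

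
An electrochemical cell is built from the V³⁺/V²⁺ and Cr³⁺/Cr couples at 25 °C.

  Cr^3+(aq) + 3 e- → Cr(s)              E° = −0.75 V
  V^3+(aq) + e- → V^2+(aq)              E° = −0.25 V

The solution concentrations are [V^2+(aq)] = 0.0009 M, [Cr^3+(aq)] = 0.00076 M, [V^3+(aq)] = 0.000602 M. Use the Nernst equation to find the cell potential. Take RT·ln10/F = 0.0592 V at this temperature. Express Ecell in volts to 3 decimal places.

+0.551 V

The V³⁺/V²⁺ couple has the more positive E°, so it is the cathode; Cr³⁺/Cr is the anode.
E°cell = E°cat − E°an = −0.25 − (−0.75) = +0.50 V; n = 3.
The balanced reaction is 3 V^3+(aq) + Cr(s) → 3 V^2+(aq) + Cr^3+(aq), so Q = ([V^2+(aq)]^3·[Cr^3+(aq)]) / [V^3+(aq)]^3 = 0.00254 and log Q = −2.595.
E = E° − (0.0592/n)·log Q = +0.50 − (0.0592/3)(−2.595) = +0.551 V.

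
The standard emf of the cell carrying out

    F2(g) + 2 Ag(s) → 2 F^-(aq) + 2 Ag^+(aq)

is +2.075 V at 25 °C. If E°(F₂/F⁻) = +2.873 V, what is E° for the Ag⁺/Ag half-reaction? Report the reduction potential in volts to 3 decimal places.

+0.798 V

In the reaction as written the F₂/F⁻ couple is reduced (cathode) and Ag⁺/Ag is oxidized (anode), so E°cell = E°(F₂/F⁻) − E°(Ag⁺/Ag).
E°(Ag⁺/Ag) = E°(cathode) − E°cell = +2.873 − (+2.075) = +0.798 V.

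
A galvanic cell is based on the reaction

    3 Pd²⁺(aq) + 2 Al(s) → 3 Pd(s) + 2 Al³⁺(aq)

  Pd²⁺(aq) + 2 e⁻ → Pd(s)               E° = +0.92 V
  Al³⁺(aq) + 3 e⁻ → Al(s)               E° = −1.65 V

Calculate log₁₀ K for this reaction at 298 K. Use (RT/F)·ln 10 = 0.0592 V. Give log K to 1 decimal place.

log K = 260.5

The Pd²⁺/Pd couple is reduced (cathode); E°cell = +0.92 − (−1.65) = +2.57 V with n = 6.
At equilibrium E = 0, so log K = nE°cell / 0.0592 = (6)(+2.57) / 0.0592 = 260.5.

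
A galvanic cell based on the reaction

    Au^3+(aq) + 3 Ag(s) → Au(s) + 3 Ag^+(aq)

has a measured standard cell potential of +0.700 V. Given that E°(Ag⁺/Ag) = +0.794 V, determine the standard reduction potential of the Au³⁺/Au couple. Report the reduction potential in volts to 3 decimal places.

In the reaction as written the Au³⁺/Au couple is reduced (cathode) and Ag⁺/Ag is oxidized (anode), so E°cell = E°(Au³⁺/Au) − E°(Ag⁺/Ag).
E°(Au³⁺/Au) = E°cell + E°(anode) = +0.700 + (+0.794) = +1.494 V.

+1.494 V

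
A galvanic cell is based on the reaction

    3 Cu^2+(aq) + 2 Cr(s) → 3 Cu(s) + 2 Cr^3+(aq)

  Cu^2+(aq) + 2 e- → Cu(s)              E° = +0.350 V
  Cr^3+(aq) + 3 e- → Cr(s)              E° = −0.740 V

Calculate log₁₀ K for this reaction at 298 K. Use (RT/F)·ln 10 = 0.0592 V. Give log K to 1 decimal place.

The Cu²⁺/Cu couple is reduced (cathode); E°cell = +0.350 − (−0.740) = +1.090 V with n = 6.
At equilibrium E = 0, so log K = nE°cell / 0.0592 = (6)(+1.090) / 0.0592 = 110.5.

log K = 110.5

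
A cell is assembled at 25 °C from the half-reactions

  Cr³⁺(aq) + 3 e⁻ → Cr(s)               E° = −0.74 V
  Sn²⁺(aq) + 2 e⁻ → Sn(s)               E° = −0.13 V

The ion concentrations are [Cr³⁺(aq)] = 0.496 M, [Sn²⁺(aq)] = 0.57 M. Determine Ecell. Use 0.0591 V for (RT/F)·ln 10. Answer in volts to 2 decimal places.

Sn²⁺/Sn is reduced (cathode, E° = −0.13 V) and Cr³⁺/Cr is oxidized (anode).
E°cell = −0.13 − (−0.74) = +0.61 V, with n = 6 electrons transferred.
Balancing gives 3 Sn²⁺(aq) + 2 Cr(s) → 3 Sn(s) + 2 Cr³⁺(aq); hence Q = [Cr³⁺(aq)]^2 / [Sn²⁺(aq)]^3 = 1.33 (log Q = 0.123).
E = E° − (0.0591/n)·log Q = +0.61 − (0.0591/6)(0.123) = +0.61 V.

+0.61 V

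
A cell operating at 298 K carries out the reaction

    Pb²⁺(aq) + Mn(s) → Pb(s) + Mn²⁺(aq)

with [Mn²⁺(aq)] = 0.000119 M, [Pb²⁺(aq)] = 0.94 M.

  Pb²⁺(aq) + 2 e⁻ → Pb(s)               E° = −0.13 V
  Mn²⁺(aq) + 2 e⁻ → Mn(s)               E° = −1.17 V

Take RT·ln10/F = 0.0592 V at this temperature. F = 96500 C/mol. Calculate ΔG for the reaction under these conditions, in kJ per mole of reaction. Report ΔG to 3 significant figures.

−223 kJ/mol

E°cell = −0.13 − (−1.17) = +1.04 V; the balanced reaction transfers n = 2 electrons.
The reaction quotient is [Mn²⁺(aq)] / [Pb²⁺(aq)] = 0.000127; by Nernst, E = +1.04 − (0.0592/2)(−3.898) = +1.1554 V.
ΔG = −nFE = −(2)(96500)(+1.1554) J/mol = −223 kJ/mol.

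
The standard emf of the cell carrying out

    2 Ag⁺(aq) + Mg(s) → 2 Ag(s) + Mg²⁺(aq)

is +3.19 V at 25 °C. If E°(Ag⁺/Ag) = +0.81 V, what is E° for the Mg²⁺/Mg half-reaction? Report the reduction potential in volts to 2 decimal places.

−2.38 V

In the reaction as written the Ag⁺/Ag couple is reduced (cathode) and Mg²⁺/Mg is oxidized (anode), so E°cell = E°(Ag⁺/Ag) − E°(Mg²⁺/Mg).
E°(Mg²⁺/Mg) = E°(cathode) − E°cell = +0.81 − (+3.19) = −2.38 V.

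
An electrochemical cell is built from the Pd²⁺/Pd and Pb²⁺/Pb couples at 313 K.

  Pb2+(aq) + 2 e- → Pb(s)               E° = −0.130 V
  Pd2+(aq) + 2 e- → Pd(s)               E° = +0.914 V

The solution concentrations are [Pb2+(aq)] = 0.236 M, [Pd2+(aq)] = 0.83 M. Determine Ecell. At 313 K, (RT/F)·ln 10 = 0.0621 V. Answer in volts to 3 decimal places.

+1.061 V

The Pd²⁺/Pd couple has the more positive E°, so it is the cathode; Pb²⁺/Pb is the anode.
The standard potential is +0.914 − (−0.130) = +1.044 V and the balanced reaction transfers n = 2 electrons.
Balancing gives Pd2+(aq) + Pb(s) → Pd(s) + Pb2+(aq); hence Q = [Pb2+(aq)] / [Pd2+(aq)] = 0.284 (log Q = −0.546).
By the Nernst equation, E = +1.044 − (0.0621/2)·(−0.546) = +1.061 V.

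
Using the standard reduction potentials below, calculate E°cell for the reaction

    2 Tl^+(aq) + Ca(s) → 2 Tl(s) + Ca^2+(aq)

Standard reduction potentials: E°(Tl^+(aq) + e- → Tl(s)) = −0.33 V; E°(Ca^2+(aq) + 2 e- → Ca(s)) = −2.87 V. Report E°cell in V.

+2.54 V

Tl^+(aq) gains electrons, so the Tl⁺/Tl couple is the cathode; the Ca²⁺/Ca couple is the anode.
E°cell = E°(cathode) − E°(anode) = −0.33 − (−2.87) = +2.54 V.
The positive value indicates the reaction is spontaneous as written.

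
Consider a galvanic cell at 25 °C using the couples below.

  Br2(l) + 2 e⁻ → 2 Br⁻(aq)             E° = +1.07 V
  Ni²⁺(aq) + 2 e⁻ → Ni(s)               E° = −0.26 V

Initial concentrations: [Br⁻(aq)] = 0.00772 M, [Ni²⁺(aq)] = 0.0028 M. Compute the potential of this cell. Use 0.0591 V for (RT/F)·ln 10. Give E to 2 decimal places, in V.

+1.53 V

Br₂/Br⁻ is reduced (cathode, E° = +1.07 V) and Ni²⁺/Ni is oxidized (anode).
E°cell = E°cat − E°an = +1.07 − (−0.26) = +1.33 V; n = 2.
The balanced reaction is Br2(l) + Ni(s) → 2 Br⁻(aq) + Ni²⁺(aq), so Q = [Br⁻(aq)]^2·[Ni²⁺(aq)] = 1.67×10^−7 and log Q = −6.778.
By the Nernst equation, E = +1.33 − (0.0591/2)·(−6.778) = +1.53 V.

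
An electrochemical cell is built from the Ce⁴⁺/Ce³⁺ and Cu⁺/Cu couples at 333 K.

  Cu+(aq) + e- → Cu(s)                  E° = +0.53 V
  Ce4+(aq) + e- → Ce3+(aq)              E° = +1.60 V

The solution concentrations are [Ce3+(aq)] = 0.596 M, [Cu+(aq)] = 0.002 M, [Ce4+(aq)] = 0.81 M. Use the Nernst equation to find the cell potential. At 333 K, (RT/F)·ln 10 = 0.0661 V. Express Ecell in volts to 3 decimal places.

The Ce⁴⁺/Ce³⁺ couple has the more positive E°, so it is the cathode; Cu⁺/Cu is the anode.
E°cell = +1.60 − (+0.53) = +1.07 V, with n = 1 electron transferred.
Balancing gives Ce4+(aq) + Cu(s) → Ce3+(aq) + Cu+(aq); hence Q = ([Ce3+(aq)]·[Cu+(aq)]) / [Ce4+(aq)] = 0.00147 (log Q = −2.832).
Applying E = E° − (RT ln10/nF)·log Q gives +1.07 − (0.0661/1)(−2.832) = +1.257 V.

+1.257 V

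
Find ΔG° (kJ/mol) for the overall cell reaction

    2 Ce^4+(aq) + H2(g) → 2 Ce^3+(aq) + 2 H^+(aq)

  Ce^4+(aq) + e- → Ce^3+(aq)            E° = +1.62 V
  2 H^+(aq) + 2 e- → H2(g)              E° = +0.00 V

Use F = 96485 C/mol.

In the reaction as written Ce^4+(aq) is reduced, so the Ce⁴⁺/Ce³⁺ couple is the cathode and 2H⁺/H₂ is the anode.
E°cell = +1.62 − (+0.00) = +1.62 V; balancing electrons gives n = 2.
ΔG° = −nFE°cell = −(2)(96485)(+1.62) J/mol = −313 kJ/mol.

−313 kJ/mol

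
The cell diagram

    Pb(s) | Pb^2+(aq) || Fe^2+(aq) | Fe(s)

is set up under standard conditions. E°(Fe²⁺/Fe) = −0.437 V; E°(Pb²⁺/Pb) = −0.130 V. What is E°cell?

−0.307 V

By convention the left-hand electrode in cell notation is the anode (oxidation) and the right-hand electrode is the cathode (reduction).
E°cell = E°(right) − E°(left) = −0.437 − (−0.130) = −0.307 V.
The negative sign shows that, as written, the cell would require an external voltage to drive the reaction.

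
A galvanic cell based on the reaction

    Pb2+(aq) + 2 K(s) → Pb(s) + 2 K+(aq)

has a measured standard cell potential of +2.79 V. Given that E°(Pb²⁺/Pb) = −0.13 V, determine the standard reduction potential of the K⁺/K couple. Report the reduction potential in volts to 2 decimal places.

In the reaction as written the Pb²⁺/Pb couple is reduced (cathode) and K⁺/K is oxidized (anode), so E°cell = E°(Pb²⁺/Pb) − E°(K⁺/K).
E°(K⁺/K) = E°(cathode) − E°cell = −0.13 − (+2.79) = −2.92 V.

−2.92 V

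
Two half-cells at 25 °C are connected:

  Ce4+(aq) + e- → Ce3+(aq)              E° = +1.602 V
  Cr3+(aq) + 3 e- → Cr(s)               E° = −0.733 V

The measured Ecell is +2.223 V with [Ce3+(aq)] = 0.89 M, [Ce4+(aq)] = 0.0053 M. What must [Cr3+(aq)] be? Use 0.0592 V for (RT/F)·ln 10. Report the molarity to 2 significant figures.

With Ce⁴⁺/Ce³⁺ at the cathode and Cr³⁺/Cr at the anode, E°cell = +1.602 − (−0.733) = +2.335 V (n = 3).
Since E = E° − (0.0592/n)·log Q, log Q = n(E° − E)/0.0592 = 5.676.
The balanced reaction is 3 Ce4+(aq) + Cr(s) → 3 Ce3+(aq) + Cr3+(aq), so Q = ([Ce3+(aq)]^3·[Cr3+(aq)]) / [Ce4+(aq)]^3.
Solving for the unknown gives log [Cr3+(aq)] = −0.999, so [Cr3+(aq)] ≈ 0.10 M.

0.10 M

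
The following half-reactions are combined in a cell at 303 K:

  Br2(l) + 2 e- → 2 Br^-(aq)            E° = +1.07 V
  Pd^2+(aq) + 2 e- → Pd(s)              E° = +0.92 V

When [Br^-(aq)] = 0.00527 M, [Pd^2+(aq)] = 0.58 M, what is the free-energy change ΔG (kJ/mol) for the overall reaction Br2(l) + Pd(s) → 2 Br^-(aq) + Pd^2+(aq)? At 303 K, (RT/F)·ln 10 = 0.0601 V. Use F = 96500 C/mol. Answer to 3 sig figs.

The standard cell potential is +1.07 − (+0.92) = +0.15 V, with n = 2 electrons in the balanced equation.
The reaction quotient is [Br^-(aq)]^2·[Pd^2+(aq)] = 1.61×10^−5; by Nernst, E = +0.15 − (0.0601/2)(−4.793) = +0.2940 V.
Finally ΔG = −nFE = −(2)(96500 C/mol)(+0.2940 V) = −56.7 kJ/mol.

−56.7 kJ/mol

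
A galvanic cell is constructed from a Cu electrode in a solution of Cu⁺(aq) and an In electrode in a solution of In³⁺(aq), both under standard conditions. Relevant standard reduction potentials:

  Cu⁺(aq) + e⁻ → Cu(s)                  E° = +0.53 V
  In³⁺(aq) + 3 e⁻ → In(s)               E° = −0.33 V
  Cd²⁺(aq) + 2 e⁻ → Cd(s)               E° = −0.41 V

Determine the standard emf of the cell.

Of the two couples in this cell, the one with the more positive reduction potential is reduced at the cathode: here that is Cu⁺/Cu (+0.53 V); In³⁺/In (−0.33 V) is the anode.
E°cell = E°(cathode) − E°(anode) = +0.53 − (−0.33) = +0.86 V.

+0.86 V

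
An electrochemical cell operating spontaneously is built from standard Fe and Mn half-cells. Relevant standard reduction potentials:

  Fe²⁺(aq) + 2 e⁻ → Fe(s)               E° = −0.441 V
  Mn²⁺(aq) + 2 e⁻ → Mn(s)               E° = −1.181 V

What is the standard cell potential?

+0.740 V

The Fe²⁺/Fe couple has the higher E°, so Fe ion is reduced (cathode) and Mn is oxidized (anode).
E°cell = E°(cathode) − E°(anode) = −0.441 − (−1.181) = +0.740 V.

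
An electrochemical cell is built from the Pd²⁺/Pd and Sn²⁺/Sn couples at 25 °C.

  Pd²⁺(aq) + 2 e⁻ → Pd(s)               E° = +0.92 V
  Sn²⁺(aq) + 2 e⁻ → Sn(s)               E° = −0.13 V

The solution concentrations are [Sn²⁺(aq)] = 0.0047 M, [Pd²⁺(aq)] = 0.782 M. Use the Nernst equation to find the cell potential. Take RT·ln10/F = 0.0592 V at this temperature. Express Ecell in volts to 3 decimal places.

Pd²⁺/Pd is reduced (cathode, E° = +0.92 V) and Sn²⁺/Sn is oxidized (anode).
E°cell = +0.92 − (−0.13) = +1.05 V, with n = 2 electrons transferred.
The balanced reaction is Pd²⁺(aq) + Sn(s) → Pd(s) + Sn²⁺(aq), so Q = [Sn²⁺(aq)] / [Pd²⁺(aq)] = 0.00601 and log Q = −2.221.
By the Nernst equation, E = +1.05 − (0.0592/2)·(−2.221) = +1.116 V.

+1.116 V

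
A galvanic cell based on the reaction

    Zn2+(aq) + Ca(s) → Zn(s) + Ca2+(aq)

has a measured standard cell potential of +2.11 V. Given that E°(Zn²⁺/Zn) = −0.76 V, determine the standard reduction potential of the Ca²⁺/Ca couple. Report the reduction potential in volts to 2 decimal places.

In the reaction as written the Zn²⁺/Zn couple is reduced (cathode) and Ca²⁺/Ca is oxidized (anode), so E°cell = E°(Zn²⁺/Zn) − E°(Ca²⁺/Ca).
E°(Ca²⁺/Ca) = E°(cathode) − E°cell = −0.76 − (+2.11) = −2.87 V.

−2.87 V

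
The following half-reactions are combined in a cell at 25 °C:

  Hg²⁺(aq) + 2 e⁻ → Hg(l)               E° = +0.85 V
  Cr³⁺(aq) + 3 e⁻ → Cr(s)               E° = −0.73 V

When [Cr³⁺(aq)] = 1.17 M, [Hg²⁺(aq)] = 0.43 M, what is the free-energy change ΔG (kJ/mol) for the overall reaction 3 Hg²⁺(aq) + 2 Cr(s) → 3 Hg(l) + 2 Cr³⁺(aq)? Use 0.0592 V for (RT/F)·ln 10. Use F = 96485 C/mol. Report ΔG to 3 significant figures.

E°cell = +0.85 − (−0.73) = +1.58 V; the balanced reaction transfers n = 6 electrons.
Q = [Cr³⁺(aq)]^2 / [Hg²⁺(aq)]^3 = 17.2, so log Q = 1.236 and E = +1.58 − (0.0592/6)(1.236) = +1.5678 V.
Finally ΔG = −nFE = −(6)(96485 C/mol)(+1.5678 V) = −908 kJ/mol.

−908 kJ/mol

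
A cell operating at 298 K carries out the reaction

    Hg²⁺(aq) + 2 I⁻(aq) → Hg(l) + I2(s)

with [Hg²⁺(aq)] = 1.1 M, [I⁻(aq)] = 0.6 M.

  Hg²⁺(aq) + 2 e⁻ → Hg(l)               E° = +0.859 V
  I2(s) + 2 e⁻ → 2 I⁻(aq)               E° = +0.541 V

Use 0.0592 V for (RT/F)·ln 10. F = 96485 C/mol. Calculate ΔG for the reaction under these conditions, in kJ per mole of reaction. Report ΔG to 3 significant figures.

−59.1 kJ/mol

The standard cell potential is +0.859 − (+0.541) = +0.318 V, with n = 2 electrons in the balanced equation.
The reaction quotient is 1 / ([Hg²⁺(aq)]·[I⁻(aq)]^2) = 2.53; by Nernst, E = +0.318 − (0.0592/2)(0.402) = +0.3061 V.
Then ΔG = −nFE = −2 × 96485 × +0.3061 J/mol = −59.1 kJ/mol.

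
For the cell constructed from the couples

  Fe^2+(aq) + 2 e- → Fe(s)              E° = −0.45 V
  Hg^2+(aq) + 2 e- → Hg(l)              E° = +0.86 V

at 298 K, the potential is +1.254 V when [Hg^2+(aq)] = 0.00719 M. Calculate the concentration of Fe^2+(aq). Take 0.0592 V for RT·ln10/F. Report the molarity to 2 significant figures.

Hg²⁺/Hg is the cathode (higher E°); E°cell = +0.86 − (−0.45) = +1.31 V with n = 2.
From the Nernst equation, log Q = n(E° − E)/0.0592 = 2·(+1.31 − (+1.254))/0.0592 = 1.892.
The balanced reaction is Hg^2+(aq) + Fe(s) → Hg(l) + Fe^2+(aq), so Q = [Fe^2+(aq)] / [Hg^2+(aq)].
Solving for the unknown gives log [Fe^2+(aq)] = −0.251, so [Fe^2+(aq)] ≈ 0.56 M.

0.56 M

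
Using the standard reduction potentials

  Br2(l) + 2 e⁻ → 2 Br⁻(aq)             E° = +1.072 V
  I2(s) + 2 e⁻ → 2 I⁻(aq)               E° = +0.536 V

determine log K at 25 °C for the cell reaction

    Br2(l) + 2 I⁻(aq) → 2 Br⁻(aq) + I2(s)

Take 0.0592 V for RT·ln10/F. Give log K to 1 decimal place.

log K = 18.1

The Br₂/Br⁻ couple is reduced (cathode); E°cell = +1.072 − (+0.536) = +0.536 V with n = 2.
At equilibrium E = 0, so log K = nE°cell / 0.0592 = (2)(+0.536) / 0.0592 = 18.1.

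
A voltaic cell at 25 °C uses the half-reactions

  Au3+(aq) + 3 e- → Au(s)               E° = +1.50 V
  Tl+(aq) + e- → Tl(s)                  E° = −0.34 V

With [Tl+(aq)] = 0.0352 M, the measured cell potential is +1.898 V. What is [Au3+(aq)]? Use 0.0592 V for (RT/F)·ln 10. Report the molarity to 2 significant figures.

The Au³⁺/Au couple has the larger reduction potential, so it is the cathode: E°cell = +1.50 − (−0.34) = +1.84 V and n = 3.
From the Nernst equation, log Q = n(E° − E)/0.0592 = 3·(+1.84 − (+1.898))/0.0592 = −2.939.
For Au3+(aq) + 3 Tl(s) → Au(s) + 3 Tl+(aq), the reaction quotient is Q = [Tl+(aq)]^3 / [Au3+(aq)].
Isolating [Au3+(aq)] in Q = 10^{−2.939} yields log [Au3+(aq)] = −1.421, i.e. 0.038 M.

0.038 M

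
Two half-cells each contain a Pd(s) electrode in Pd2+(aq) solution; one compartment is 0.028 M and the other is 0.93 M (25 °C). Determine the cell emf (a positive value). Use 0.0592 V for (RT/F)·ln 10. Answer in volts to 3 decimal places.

0.045 V

For a concentration cell E°cell = 0, since both electrodes use the same couple.
The compartment with the higher Pd2+(aq) concentration (0.93 M) acts as the cathode; ions are reduced there and produced at the dilute (0.028 M) anode.
With n = 2, Ecell = −(0.0592/2)·log([dilute]/[conc]) = −(0.0592/2)·log(0.028/0.93) = +0.045 V.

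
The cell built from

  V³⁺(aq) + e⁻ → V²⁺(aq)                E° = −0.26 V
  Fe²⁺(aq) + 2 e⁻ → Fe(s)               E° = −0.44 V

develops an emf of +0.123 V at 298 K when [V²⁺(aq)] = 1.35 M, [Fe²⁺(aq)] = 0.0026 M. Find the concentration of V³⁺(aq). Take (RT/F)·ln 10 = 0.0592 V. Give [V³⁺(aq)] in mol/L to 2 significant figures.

0.0075 M

With V³⁺/V²⁺ at the cathode and Fe²⁺/Fe at the anode, E°cell = −0.26 − (−0.44) = +0.18 V (n = 2).
Rearranging E = E° − (0.0592/n)·log Q gives log Q = 2(+0.18 − (+0.123))/0.0592 = 1.926.
Balancing electrons gives 2 V³⁺(aq) + Fe(s) → 2 V²⁺(aq) + Fe²⁺(aq); thus Q = ([V²⁺(aq)]^2·[Fe²⁺(aq)]) / [V³⁺(aq)]^2.
Isolating [V³⁺(aq)] in Q = 10^{1.926} yields log [V³⁺(aq)] = −2.125, i.e. 0.0075 M.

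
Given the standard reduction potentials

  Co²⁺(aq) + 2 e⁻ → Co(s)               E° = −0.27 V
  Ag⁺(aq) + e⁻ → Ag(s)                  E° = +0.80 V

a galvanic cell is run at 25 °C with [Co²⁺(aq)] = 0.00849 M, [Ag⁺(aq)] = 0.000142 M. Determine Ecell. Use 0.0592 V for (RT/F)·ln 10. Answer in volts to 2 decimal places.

+0.90 V

The Ag⁺/Ag couple has the more positive E°, so it is the cathode; Co²⁺/Co is the anode.
E°cell = E°cat − E°an = +0.80 − (−0.27) = +1.07 V; n = 2.
The balanced reaction is 2 Ag⁺(aq) + Co(s) → 2 Ag(s) + Co²⁺(aq), so Q = [Co²⁺(aq)] / [Ag⁺(aq)]^2 = 4.21×10^5 and log Q = 5.624.
Applying E = E° − (RT ln10/nF)·log Q gives +1.07 − (0.0592/2)(5.624) = +0.90 V.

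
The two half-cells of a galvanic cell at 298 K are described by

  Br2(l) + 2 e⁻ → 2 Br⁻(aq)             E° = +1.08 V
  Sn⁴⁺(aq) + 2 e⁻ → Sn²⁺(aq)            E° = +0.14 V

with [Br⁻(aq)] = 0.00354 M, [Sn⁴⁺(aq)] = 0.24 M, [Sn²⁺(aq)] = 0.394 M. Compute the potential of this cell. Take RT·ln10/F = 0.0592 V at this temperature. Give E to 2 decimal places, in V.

+1.09 V

Since E°(Br₂/Br⁻) > E°(Sn⁴⁺/Sn²⁺), Br₂/Br⁻ serves as the cathode.
E°cell = E°cat − E°an = +1.08 − (+0.14) = +0.94 V; n = 2.
Balancing gives Br2(l) + Sn²⁺(aq) → 2 Br⁻(aq) + Sn⁴⁺(aq); hence Q = ([Br⁻(aq)]^2·[Sn⁴⁺(aq)]) / [Sn²⁺(aq)] = 7.63×10^−6 (log Q = −5.117).
By the Nernst equation, E = +0.94 − (0.0592/2)·(−5.117) = +1.09 V.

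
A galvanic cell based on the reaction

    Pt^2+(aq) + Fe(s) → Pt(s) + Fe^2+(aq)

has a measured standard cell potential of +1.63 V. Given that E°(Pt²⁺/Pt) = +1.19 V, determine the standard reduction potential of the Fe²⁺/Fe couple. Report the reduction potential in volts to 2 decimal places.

In the reaction as written the Pt²⁺/Pt couple is reduced (cathode) and Fe²⁺/Fe is oxidized (anode), so E°cell = E°(Pt²⁺/Pt) − E°(Fe²⁺/Fe).
E°(Fe²⁺/Fe) = E°(cathode) − E°cell = +1.19 − (+1.63) = −0.44 V.

−0.44 V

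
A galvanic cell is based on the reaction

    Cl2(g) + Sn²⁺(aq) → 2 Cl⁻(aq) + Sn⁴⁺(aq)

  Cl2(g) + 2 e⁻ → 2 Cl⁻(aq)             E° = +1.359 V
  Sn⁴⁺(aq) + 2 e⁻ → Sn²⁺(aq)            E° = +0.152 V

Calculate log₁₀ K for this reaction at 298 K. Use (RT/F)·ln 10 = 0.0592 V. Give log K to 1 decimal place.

The Cl₂/Cl⁻ couple is reduced (cathode); E°cell = +1.359 − (+0.152) = +1.207 V with n = 2.
At equilibrium E = 0, so log K = nE°cell / 0.0592 = (2)(+1.207) / 0.0592 = 40.8.

log K = 40.8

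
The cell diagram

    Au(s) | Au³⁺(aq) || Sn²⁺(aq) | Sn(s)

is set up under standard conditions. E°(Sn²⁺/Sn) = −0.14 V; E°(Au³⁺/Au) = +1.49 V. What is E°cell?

−1.63 V

By convention the left-hand electrode in cell notation is the anode (oxidation) and the right-hand electrode is the cathode (reduction).
E°cell = E°(right) − E°(left) = −0.14 − (+1.49) = −1.63 V.
The negative sign shows that, as written, the cell would require an external voltage to drive the reaction.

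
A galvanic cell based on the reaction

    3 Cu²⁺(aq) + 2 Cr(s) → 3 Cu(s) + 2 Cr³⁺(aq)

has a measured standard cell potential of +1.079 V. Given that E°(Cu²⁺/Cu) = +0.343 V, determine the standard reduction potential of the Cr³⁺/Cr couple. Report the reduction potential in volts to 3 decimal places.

In the reaction as written the Cu²⁺/Cu couple is reduced (cathode) and Cr³⁺/Cr is oxidized (anode), so E°cell = E°(Cu²⁺/Cu) − E°(Cr³⁺/Cr).
E°(Cr³⁺/Cr) = E°(cathode) − E°cell = +0.343 − (+1.079) = −0.736 V.

−0.736 V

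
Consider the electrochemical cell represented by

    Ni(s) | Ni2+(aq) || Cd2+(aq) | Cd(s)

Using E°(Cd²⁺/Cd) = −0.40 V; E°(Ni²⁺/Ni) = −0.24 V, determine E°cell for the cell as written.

−0.16 V

By convention the left-hand electrode in cell notation is the anode (oxidation) and the right-hand electrode is the cathode (reduction).
E°cell = E°(right) − E°(left) = −0.40 − (−0.24) = −0.16 V.
The negative sign shows that, as written, the cell would require an external voltage to drive the reaction.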